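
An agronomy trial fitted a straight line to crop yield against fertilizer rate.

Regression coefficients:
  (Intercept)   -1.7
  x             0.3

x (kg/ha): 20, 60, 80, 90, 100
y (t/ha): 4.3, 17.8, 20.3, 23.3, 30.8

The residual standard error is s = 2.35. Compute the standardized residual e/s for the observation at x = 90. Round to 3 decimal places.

ŷ = -1.7 + 0.3·90 = 25.3
e = 23.3 − 25.3 = -2
e/s = -2 / 2.35 = -0.851

-0.851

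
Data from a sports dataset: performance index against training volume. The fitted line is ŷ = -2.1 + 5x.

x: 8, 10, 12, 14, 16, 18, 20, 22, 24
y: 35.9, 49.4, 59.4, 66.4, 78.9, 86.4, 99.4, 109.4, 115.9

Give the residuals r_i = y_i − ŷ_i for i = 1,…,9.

x=8: ŷ = -2.1 + 5·8 = 37.9; r = 35.9 − 37.9 = -2
x=10: ŷ = -2.1 + 5·10 = 47.9; r = 49.4 − 47.9 = 1.5
x=12: ŷ = -2.1 + 5·12 = 57.9; r = 59.4 − 57.9 = 1.5
x=14: ŷ = -2.1 + 5·14 = 67.9; r = 66.4 − 67.9 = -1.5
x=16: ŷ = -2.1 + 5·16 = 77.9; r = 78.9 − 77.9 = 1
x=18: ŷ = -2.1 + 5·18 = 87.9; r = 86.4 − 87.9 = -1.5
x=20: ŷ = -2.1 + 5·20 = 97.9; r = 99.4 − 97.9 = 1.5
x=22: ŷ = -2.1 + 5·22 = 107.9; r = 109.4 − 107.9 = 1.5
x=24: ŷ = -2.1 + 5·24 = 117.9; r = 115.9 − 117.9 = -2

-2, 1.5, 1.5, -1.5, 1, -1.5, 1.5, 1.5, -2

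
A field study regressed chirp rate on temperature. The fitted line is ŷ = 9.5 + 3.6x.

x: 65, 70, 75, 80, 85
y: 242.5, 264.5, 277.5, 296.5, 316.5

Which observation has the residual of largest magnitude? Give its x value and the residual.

x = 70, e = 3

x=65: ŷ = 9.5 + 3.6·65 = 243.5; e = 242.5 − 243.5 = -1
x=70: ŷ = 9.5 + 3.6·70 = 261.5; e = 264.5 − 261.5 = 3
x=75: ŷ = 9.5 + 3.6·75 = 279.5; e = 277.5 − 279.5 = -2
x=80: ŷ = 9.5 + 3.6·80 = 297.5; e = 296.5 − 297.5 = -1
x=85: ŷ = 9.5 + 3.6·85 = 315.5; e = 316.5 − 315.5 = 1
Largest |e| is 3 at x = 70, residual 3.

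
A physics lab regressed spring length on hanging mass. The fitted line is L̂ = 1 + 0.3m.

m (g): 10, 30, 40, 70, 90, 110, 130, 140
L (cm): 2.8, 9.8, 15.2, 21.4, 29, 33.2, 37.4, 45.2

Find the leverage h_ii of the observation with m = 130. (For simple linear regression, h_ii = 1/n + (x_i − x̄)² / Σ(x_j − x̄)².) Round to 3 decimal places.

m̄ = (10 + 30 + 40 + 70 + 90 + 110 + 130 + 140)/8 = 77.5
Σ(m − m̄)² = 4556.25 + 2256.25 + 1406.25 + 56.25 + 156.25 + 1056.25 + 2756.25 + 3906.25 = 16150
h = 1/8 + (52.5)²/16150 = 0.125 + 0.170666 = 0.296

h = 0.296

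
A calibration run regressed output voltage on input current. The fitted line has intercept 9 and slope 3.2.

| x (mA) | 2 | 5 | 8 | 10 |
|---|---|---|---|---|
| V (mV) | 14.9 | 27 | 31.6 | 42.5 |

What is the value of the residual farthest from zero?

e = -3

x=2: ŷ = 9 + 3.2·2 = 15.4; e = 14.9 − 15.4 = -0.5
x=5: ŷ = 9 + 3.2·5 = 25; e = 27 − 25 = 2
x=8: ŷ = 9 + 3.2·8 = 34.6; e = 31.6 − 34.6 = -3
x=10: ŷ = 9 + 3.2·10 = 41; e = 42.5 − 41 = 1.5
Largest |e| is 3 at x = 8, residual -3.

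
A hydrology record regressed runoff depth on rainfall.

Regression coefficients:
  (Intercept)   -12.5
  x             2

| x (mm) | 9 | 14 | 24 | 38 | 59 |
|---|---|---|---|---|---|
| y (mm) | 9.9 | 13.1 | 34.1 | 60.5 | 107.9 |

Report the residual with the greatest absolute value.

x=9: ŷ = -12.5 + 2·9 = 5.5; e = 9.9 − 5.5 = 4.4
x=14: ŷ = -12.5 + 2·14 = 15.5; e = 13.1 − 15.5 = -2.4
x=24: ŷ = -12.5 + 2·24 = 35.5; e = 34.1 − 35.5 = -1.4
x=38: ŷ = -12.5 + 2·38 = 63.5; e = 60.5 − 63.5 = -3
x=59: ŷ = -12.5 + 2·59 = 105.5; e = 107.9 − 105.5 = 2.4
Largest |e| is 4.4 at x = 9, residual 4.4.

e = 4.4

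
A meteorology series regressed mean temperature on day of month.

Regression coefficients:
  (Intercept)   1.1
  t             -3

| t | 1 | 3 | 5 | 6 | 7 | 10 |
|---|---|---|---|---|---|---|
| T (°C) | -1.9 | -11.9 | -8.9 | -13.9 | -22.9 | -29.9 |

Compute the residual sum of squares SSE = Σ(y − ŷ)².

t=1: T̂ = 1.1 − 3·1 = -1.9; e = -1.9 − (-1.9) = 0
t=3: T̂ = 1.1 − 3·3 = -7.9; e = -11.9 − (-7.9) = -4
t=5: T̂ = 1.1 − 3·5 = -13.9; e = -8.9 − (-13.9) = 5
t=6: T̂ = 1.1 − 3·6 = -16.9; e = -13.9 − (-16.9) = 3
t=7: T̂ = 1.1 − 3·7 = -19.9; e = -22.9 − (-19.9) = -3
t=10: T̂ = 1.1 − 3·10 = -28.9; e = -29.9 − (-28.9) = -1
SSE = 0 + 16 + 25 + 9 + 9 + 1 = 60

SSE = 60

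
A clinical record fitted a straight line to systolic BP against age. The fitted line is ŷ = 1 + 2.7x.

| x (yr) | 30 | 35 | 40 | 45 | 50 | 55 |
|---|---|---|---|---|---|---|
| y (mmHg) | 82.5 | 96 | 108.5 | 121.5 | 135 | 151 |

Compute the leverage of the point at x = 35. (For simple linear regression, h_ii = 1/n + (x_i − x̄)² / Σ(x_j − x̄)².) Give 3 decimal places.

x̄ = (30 + 35 + 40 + 45 + 50 + 55)/6 = 42.5
Σ(x − x̄)² = 156.25 + 56.25 + 6.25 + 6.25 + 56.25 + 156.25 = 437.5
h = 1/6 + (-7.5)²/437.5 = 0.166667 + 0.128571 = 0.295

h = 0.295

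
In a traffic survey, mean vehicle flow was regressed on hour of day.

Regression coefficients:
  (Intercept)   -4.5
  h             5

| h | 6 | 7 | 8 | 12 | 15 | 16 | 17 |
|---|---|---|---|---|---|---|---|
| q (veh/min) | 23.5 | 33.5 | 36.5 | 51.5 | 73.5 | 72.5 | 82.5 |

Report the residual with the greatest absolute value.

h=6: ŷ = -4.5 + 5·6 = 25.5; r = 23.5 − 25.5 = -2
h=7: ŷ = -4.5 + 5·7 = 30.5; r = 33.5 − 30.5 = 3
h=8: ŷ = -4.5 + 5·8 = 35.5; r = 36.5 − 35.5 = 1
h=12: ŷ = -4.5 + 5·12 = 55.5; r = 51.5 − 55.5 = -4
h=15: ŷ = -4.5 + 5·15 = 70.5; r = 73.5 − 70.5 = 3
h=16: ŷ = -4.5 + 5·16 = 75.5; r = 72.5 − 75.5 = -3
h=17: ŷ = -4.5 + 5·17 = 80.5; r = 82.5 − 80.5 = 2
Largest |r| is 4 at h = 12, residual -4.

r = -4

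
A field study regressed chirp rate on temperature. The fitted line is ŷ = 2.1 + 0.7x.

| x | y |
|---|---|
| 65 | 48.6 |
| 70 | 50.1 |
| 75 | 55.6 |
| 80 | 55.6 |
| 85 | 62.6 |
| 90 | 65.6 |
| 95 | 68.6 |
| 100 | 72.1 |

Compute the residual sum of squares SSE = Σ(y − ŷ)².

x=65: ŷ = 2.1 + 0.7·65 = 47.6; e = 48.6 − 47.6 = 1
x=70: ŷ = 2.1 + 0.7·70 = 51.1; e = 50.1 − 51.1 = -1
x=75: ŷ = 2.1 + 0.7·75 = 54.6; e = 55.6 − 54.6 = 1
x=80: ŷ = 2.1 + 0.7·80 = 58.1; e = 55.6 − 58.1 = -2.5
x=85: ŷ = 2.1 + 0.7·85 = 61.6; e = 62.6 − 61.6 = 1
x=90: ŷ = 2.1 + 0.7·90 = 65.1; e = 65.6 − 65.1 = 0.5
x=95: ŷ = 2.1 + 0.7·95 = 68.6; e = 68.6 − 68.6 = 0
x=100: ŷ = 2.1 + 0.7·100 = 72.1; e = 72.1 − 72.1 = 0
SSE = 1 + 1 + 1 + 6.25 + 1 + 0.25 + 0 + 0 = 10.5

SSE = 10.5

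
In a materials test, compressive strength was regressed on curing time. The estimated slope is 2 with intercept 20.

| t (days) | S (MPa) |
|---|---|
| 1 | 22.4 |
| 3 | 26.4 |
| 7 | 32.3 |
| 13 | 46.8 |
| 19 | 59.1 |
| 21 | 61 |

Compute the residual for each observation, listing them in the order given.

t=1: Ŝ = 20 + 2·1 = 22; r = 22.4 − 22 = 0.4
t=3: Ŝ = 20 + 2·3 = 26; r = 26.4 − 26 = 0.4
t=7: Ŝ = 20 + 2·7 = 34; r = 32.3 − 34 = -1.7
t=13: Ŝ = 20 + 2·13 = 46; r = 46.8 − 46 = 0.8
t=19: Ŝ = 20 + 2·19 = 58; r = 59.1 − 58 = 1.1
t=21: Ŝ = 20 + 2·21 = 62; r = 61 − 62 = -1

0.4, 0.4, -1.7, 0.8, 1.1, -1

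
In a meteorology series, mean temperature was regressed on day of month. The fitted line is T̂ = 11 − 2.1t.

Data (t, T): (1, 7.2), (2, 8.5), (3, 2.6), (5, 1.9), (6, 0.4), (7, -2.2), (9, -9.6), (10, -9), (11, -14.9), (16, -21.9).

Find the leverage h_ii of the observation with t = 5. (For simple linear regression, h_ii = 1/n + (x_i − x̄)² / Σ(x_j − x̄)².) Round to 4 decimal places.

h = 0.1208

t̄ = (1 + 2 + 3 + 5 + 6 + 7 + 9 + 10 + 11 + 16)/10 = 7
Σ(t − t̄)² = 36 + 25 + 16 + 4 + 1 + 0 + 4 + 9 + 16 + 81 = 192
h = 1/10 + (-2)²/192 = 0.1 + 0.0208333 = 0.1208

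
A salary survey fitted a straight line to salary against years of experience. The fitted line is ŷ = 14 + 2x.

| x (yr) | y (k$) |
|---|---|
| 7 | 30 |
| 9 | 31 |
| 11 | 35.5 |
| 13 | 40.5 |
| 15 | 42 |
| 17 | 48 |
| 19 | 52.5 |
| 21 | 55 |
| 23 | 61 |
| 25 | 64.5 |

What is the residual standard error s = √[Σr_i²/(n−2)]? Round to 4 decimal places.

x=7: ŷ = 14 + 2·7 = 28; r = 30 − 28 = 2
x=9: ŷ = 14 + 2·9 = 32; r = 31 − 32 = -1
x=11: ŷ = 14 + 2·11 = 36; r = 35.5 − 36 = -0.5
x=13: ŷ = 14 + 2·13 = 40; r = 40.5 − 40 = 0.5
x=15: ŷ = 14 + 2·15 = 44; r = 42 − 44 = -2
x=17: ŷ = 14 + 2·17 = 48; r = 48 − 48 = 0
x=19: ŷ = 14 + 2·19 = 52; r = 52.5 − 52 = 0.5
x=21: ŷ = 14 + 2·21 = 56; r = 55 − 56 = -1
x=23: ŷ = 14 + 2·23 = 60; r = 61 − 60 = 1
x=25: ŷ = 14 + 2·25 = 64; r = 64.5 − 64 = 0.5
SSE = 4 + 1 + 0.25 + 0.25 + 4 + 0 + 0.25 + 1 + 1 + 0.25 = 12
s = √(12/8) = √1.5 ≈ 1.2247

s = 1.2247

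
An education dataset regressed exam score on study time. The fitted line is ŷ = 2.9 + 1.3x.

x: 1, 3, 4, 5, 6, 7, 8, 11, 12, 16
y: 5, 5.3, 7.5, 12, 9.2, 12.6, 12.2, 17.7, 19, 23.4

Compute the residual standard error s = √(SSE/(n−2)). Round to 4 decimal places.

s = 1.3426

x=1: ŷ = 2.9 + 1.3·1 = 4.2; r = 5 − 4.2 = 0.8
x=3: ŷ = 2.9 + 1.3·3 = 6.8; r = 5.3 − 6.8 = -1.5
x=4: ŷ = 2.9 + 1.3·4 = 8.1; r = 7.5 − 8.1 = -0.6
x=5: ŷ = 2.9 + 1.3·5 = 9.4; r = 12 − 9.4 = 2.6
x=6: ŷ = 2.9 + 1.3·6 = 10.7; r = 9.2 − 10.7 = -1.5
x=7: ŷ = 2.9 + 1.3·7 = 12; r = 12.6 − 12 = 0.6
x=8: ŷ = 2.9 + 1.3·8 = 13.3; r = 12.2 − 13.3 = -1.1
x=11: ŷ = 2.9 + 1.3·11 = 17.2; r = 17.7 − 17.2 = 0.5
x=12: ŷ = 2.9 + 1.3·12 = 18.5; r = 19 − 18.5 = 0.5
x=16: ŷ = 2.9 + 1.3·16 = 23.7; r = 23.4 − 23.7 = -0.3
SSE = 0.64 + 2.25 + 0.36 + 6.76 + 2.25 + 0.36 + 1.21 + 0.25 + 0.25 + 0.09 = 14.42
s = √(14.42/8) = √1.8025 ≈ 1.3426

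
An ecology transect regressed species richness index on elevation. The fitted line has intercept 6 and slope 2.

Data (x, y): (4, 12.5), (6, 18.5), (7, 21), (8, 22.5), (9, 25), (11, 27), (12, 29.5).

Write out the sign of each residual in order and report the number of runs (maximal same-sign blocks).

x=4: ŷ = 6 + 2·4 = 14; r = 12.5 − 14 = -1.5
x=6: ŷ = 6 + 2·6 = 18; r = 18.5 − 18 = 0.5
x=7: ŷ = 6 + 2·7 = 20; r = 21 − 20 = 1
x=8: ŷ = 6 + 2·8 = 22; r = 22.5 − 22 = 0.5
x=9: ŷ = 6 + 2·9 = 24; r = 25 − 24 = 1
x=11: ŷ = 6 + 2·11 = 28; r = 27 − 28 = -1
x=12: ŷ = 6 + 2·12 = 30; r = 29.5 − 30 = -0.5
Signs: − + + + + − −
Runs: −×1, +×4, −×2 → 3

3 runs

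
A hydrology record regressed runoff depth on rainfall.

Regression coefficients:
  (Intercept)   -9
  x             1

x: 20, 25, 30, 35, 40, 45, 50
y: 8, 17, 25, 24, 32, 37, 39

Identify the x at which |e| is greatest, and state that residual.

x=20: ŷ = -9 + 20 = 11; e = 8 − 11 = -3
x=25: ŷ = -9 + 25 = 16; e = 17 − 16 = 1
x=30: ŷ = -9 + 30 = 21; e = 25 − 21 = 4
x=35: ŷ = -9 + 35 = 26; e = 24 − 26 = -2
x=40: ŷ = -9 + 40 = 31; e = 32 − 31 = 1
x=45: ŷ = -9 + 45 = 36; e = 37 − 36 = 1
x=50: ŷ = -9 + 50 = 41; e = 39 − 41 = -2
Largest |e| is 4 at x = 30, residual 4.

x = 30, e = 4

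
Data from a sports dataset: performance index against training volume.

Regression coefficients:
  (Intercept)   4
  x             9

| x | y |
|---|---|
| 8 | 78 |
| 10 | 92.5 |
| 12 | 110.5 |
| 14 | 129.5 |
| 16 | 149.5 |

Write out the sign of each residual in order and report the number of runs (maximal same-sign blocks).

x=8: ŷ = 4 + 9·8 = 76; r = 78 − 76 = 2
x=10: ŷ = 4 + 9·10 = 94; r = 92.5 − 94 = -1.5
x=12: ŷ = 4 + 9·12 = 112; r = 110.5 − 112 = -1.5
x=14: ŷ = 4 + 9·14 = 130; r = 129.5 − 130 = -0.5
x=16: ŷ = 4 + 9·16 = 148; r = 149.5 − 148 = 1.5
Signs: + − − − +
Runs: +×1, −×3, +×1 → 3

3 runs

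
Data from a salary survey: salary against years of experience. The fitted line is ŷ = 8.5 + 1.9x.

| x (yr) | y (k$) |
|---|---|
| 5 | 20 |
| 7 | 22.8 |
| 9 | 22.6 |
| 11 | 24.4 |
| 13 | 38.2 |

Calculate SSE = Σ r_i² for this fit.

SSE = 64

x=5: ŷ = 8.5 + 1.9·5 = 18; r = 20 − 18 = 2
x=7: ŷ = 8.5 + 1.9·7 = 21.8; r = 22.8 − 21.8 = 1
x=9: ŷ = 8.5 + 1.9·9 = 25.6; r = 22.6 − 25.6 = -3
x=11: ŷ = 8.5 + 1.9·11 = 29.4; r = 24.4 − 29.4 = -5
x=13: ŷ = 8.5 + 1.9·13 = 33.2; r = 38.2 − 33.2 = 5
SSE = 4 + 1 + 9 + 25 + 25 = 64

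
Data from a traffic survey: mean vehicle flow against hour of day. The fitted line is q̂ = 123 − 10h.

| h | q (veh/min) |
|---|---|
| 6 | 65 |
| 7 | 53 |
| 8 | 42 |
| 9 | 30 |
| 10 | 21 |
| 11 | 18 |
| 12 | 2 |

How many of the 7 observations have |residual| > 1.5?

4

h=6: q̂ = 123 − 10·6 = 63; e = 65 − 63 = 2
h=7: q̂ = 123 − 10·7 = 53; e = 53 − 53 = 0
h=8: q̂ = 123 − 10·8 = 43; e = 42 − 43 = -1
h=9: q̂ = 123 − 10·9 = 33; e = 30 − 33 = -3
h=10: q̂ = 123 − 10·10 = 23; e = 21 − 23 = -2
h=11: q̂ = 123 − 10·11 = 13; e = 18 − 13 = 5
h=12: q̂ = 123 − 10·12 = 3; e = 2 − 3 = -1
|e| > 1.5: h=6 (|e|=2), h=9 (|e|=3), h=10 (|e|=2), h=11 (|e|=5) → 4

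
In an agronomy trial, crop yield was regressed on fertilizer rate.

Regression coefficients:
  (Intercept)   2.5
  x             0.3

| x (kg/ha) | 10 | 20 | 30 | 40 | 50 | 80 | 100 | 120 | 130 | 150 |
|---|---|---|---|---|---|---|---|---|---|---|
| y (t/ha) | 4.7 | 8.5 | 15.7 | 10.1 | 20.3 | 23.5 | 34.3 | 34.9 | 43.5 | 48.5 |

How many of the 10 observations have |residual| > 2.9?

4

x=10: ŷ = 2.5 + 0.3·10 = 5.5; r = 4.7 − 5.5 = -0.8
x=20: ŷ = 2.5 + 0.3·20 = 8.5; r = 8.5 − 8.5 = 0
x=30: ŷ = 2.5 + 0.3·30 = 11.5; r = 15.7 − 11.5 = 4.2
x=40: ŷ = 2.5 + 0.3·40 = 14.5; r = 10.1 − 14.5 = -4.4
x=50: ŷ = 2.5 + 0.3·50 = 17.5; r = 20.3 − 17.5 = 2.8
x=80: ŷ = 2.5 + 0.3·80 = 26.5; r = 23.5 − 26.5 = -3
x=100: ŷ = 2.5 + 0.3·100 = 32.5; r = 34.3 − 32.5 = 1.8
x=120: ŷ = 2.5 + 0.3·120 = 38.5; r = 34.9 − 38.5 = -3.6
x=130: ŷ = 2.5 + 0.3·130 = 41.5; r = 43.5 − 41.5 = 2
x=150: ŷ = 2.5 + 0.3·150 = 47.5; r = 48.5 − 47.5 = 1
|r| > 2.9: x=30 (|r|=4.2), x=40 (|r|=4.4), x=80 (|r|=3), x=120 (|r|=3.6) → 4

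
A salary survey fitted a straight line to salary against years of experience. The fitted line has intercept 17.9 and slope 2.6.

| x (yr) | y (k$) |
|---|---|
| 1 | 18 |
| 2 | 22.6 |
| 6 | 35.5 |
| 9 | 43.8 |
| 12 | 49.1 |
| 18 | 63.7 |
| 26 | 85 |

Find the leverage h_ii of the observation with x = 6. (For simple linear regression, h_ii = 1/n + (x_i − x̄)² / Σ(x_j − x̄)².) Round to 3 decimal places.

h = 0.186

x̄ = (1 + 2 + 6 + 9 + 12 + 18 + 26)/7 = 10.5714
Σ(x − x̄)² = 91.6122 + 73.4694 + 20.898 + 2.46939 + 2.04082 + 55.1837 + 238.041 = 483.714
h = 1/7 + (-4.57143)²/483.714 = 0.142857 + 0.0432031 = 0.186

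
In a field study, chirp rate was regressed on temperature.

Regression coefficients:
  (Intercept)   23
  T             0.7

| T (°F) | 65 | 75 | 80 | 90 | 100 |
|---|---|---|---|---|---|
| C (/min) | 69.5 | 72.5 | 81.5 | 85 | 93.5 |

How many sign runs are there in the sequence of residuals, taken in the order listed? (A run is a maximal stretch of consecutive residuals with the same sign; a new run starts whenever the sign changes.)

5 runs

T=65: ŷ = 23 + 0.7·65 = 68.5; e = 69.5 − 68.5 = 1
T=75: ŷ = 23 + 0.7·75 = 75.5; e = 72.5 − 75.5 = -3
T=80: ŷ = 23 + 0.7·80 = 79; e = 81.5 − 79 = 2.5
T=90: ŷ = 23 + 0.7·90 = 86; e = 85 − 86 = -1
T=100: ŷ = 23 + 0.7·100 = 93; e = 93.5 − 93 = 0.5
Signs: + − + − +
Runs: +×1, −×1, +×1, −×1, +×1 → 5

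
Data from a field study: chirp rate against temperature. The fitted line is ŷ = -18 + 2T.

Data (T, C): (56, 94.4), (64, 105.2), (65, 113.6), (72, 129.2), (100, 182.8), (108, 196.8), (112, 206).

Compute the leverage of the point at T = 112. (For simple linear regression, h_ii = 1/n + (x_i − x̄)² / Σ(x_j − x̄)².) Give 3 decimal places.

T̄ = (56 + 64 + 65 + 72 + 100 + 108 + 112)/7 = 82.4286
Σ(T − T̄)² = 698.469 + 339.612 + 303.755 + 108.755 + 308.755 + 653.898 + 874.469 = 3287.71
h = 1/7 + (29.5714)²/3287.71 = 0.142857 + 0.265981 = 0.409

h = 0.409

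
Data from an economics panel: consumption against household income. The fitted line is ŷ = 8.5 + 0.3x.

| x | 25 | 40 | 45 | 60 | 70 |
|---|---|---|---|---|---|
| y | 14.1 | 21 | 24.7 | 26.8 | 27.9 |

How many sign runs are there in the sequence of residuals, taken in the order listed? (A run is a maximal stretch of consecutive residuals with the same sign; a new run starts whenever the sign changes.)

3 runs

x=25: ŷ = 8.5 + 0.3·25 = 16; e = 14.1 − 16 = -1.9
x=40: ŷ = 8.5 + 0.3·40 = 20.5; e = 21 − 20.5 = 0.5
x=45: ŷ = 8.5 + 0.3·45 = 22; e = 24.7 − 22 = 2.7
x=60: ŷ = 8.5 + 0.3·60 = 26.5; e = 26.8 − 26.5 = 0.3
x=70: ŷ = 8.5 + 0.3·70 = 29.5; e = 27.9 − 29.5 = -1.6
Signs: − + + + −
Runs: −×1, +×3, −×1 → 3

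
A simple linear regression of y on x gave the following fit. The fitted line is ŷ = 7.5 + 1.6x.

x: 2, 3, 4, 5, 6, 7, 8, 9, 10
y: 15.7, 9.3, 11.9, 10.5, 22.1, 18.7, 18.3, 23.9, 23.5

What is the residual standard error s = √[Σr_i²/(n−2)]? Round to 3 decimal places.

s = 3.703

x=2: ŷ = 7.5 + 1.6·2 = 10.7; r = 15.7 − 10.7 = 5
x=3: ŷ = 7.5 + 1.6·3 = 12.3; r = 9.3 − 12.3 = -3
x=4: ŷ = 7.5 + 1.6·4 = 13.9; r = 11.9 − 13.9 = -2
x=5: ŷ = 7.5 + 1.6·5 = 15.5; r = 10.5 − 15.5 = -5
x=6: ŷ = 7.5 + 1.6·6 = 17.1; r = 22.1 − 17.1 = 5
x=7: ŷ = 7.5 + 1.6·7 = 18.7; r = 18.7 − 18.7 = 0
x=8: ŷ = 7.5 + 1.6·8 = 20.3; r = 18.3 − 20.3 = -2
x=9: ŷ = 7.5 + 1.6·9 = 21.9; r = 23.9 − 21.9 = 2
x=10: ŷ = 7.5 + 1.6·10 = 23.5; r = 23.5 − 23.5 = 0
SSE = 25 + 9 + 4 + 25 + 25 + 0 + 4 + 4 + 0 = 96
s = √(96/7) = √13.7143 ≈ 3.703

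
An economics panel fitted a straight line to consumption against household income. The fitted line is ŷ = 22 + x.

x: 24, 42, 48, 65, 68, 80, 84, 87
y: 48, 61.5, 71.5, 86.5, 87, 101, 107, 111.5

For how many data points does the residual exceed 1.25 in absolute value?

5

x=24: ŷ = 22 + 24 = 46; r = 48 − 46 = 2
x=42: ŷ = 22 + 42 = 64; r = 61.5 − 64 = -2.5
x=48: ŷ = 22 + 48 = 70; r = 71.5 − 70 = 1.5
x=65: ŷ = 22 + 65 = 87; r = 86.5 − 87 = -0.5
x=68: ŷ = 22 + 68 = 90; r = 87 − 90 = -3
x=80: ŷ = 22 + 80 = 102; r = 101 − 102 = -1
x=84: ŷ = 22 + 84 = 106; r = 107 − 106 = 1
x=87: ŷ = 22 + 87 = 109; r = 111.5 − 109 = 2.5
|r| > 1.25: x=24 (|r|=2), x=42 (|r|=2.5), x=48 (|r|=1.5), x=68 (|r|=3), x=87 (|r|=2.5) → 5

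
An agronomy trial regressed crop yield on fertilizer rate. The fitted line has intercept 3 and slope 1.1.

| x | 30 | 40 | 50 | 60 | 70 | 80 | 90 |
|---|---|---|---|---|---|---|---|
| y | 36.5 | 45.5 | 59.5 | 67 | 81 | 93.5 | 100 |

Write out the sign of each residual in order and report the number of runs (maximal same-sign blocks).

x=30: ŷ = 3 + 1.1·30 = 36; e = 36.5 − 36 = 0.5
x=40: ŷ = 3 + 1.1·40 = 47; e = 45.5 − 47 = -1.5
x=50: ŷ = 3 + 1.1·50 = 58; e = 59.5 − 58 = 1.5
x=60: ŷ = 3 + 1.1·60 = 69; e = 67 − 69 = -2
x=70: ŷ = 3 + 1.1·70 = 80; e = 81 − 80 = 1
x=80: ŷ = 3 + 1.1·80 = 91; e = 93.5 − 91 = 2.5
x=90: ŷ = 3 + 1.1·90 = 102; e = 100 − 102 = -2
Signs: + − + − + + −
Runs: +×1, −×1, +×1, −×1, +×2, −×1 → 6

6 runs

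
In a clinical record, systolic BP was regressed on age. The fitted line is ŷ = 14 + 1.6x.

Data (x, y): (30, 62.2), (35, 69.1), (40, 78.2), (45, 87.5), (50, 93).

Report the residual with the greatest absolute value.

r = 1.5

x=30: ŷ = 14 + 1.6·30 = 62; r = 62.2 − 62 = 0.2
x=35: ŷ = 14 + 1.6·35 = 70; r = 69.1 − 70 = -0.9
x=40: ŷ = 14 + 1.6·40 = 78; r = 78.2 − 78 = 0.2
x=45: ŷ = 14 + 1.6·45 = 86; r = 87.5 − 86 = 1.5
x=50: ŷ = 14 + 1.6·50 = 94; r = 93 − 94 = -1
Largest |r| is 1.5 at x = 45, residual 1.5.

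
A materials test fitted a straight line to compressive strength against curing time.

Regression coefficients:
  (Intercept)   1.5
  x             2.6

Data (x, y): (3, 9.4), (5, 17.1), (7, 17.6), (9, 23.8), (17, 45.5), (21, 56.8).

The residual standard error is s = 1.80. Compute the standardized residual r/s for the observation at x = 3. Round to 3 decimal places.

ŷ = 1.5 + 2.6·3 = 9.3
r = 9.4 − 9.3 = 0.1
r/s = 0.1 / 1.80 = 0.056

0.056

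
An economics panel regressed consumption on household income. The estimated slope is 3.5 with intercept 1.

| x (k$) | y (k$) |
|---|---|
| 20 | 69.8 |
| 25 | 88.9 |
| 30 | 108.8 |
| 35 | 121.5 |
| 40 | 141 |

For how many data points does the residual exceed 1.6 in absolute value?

x=20: ŷ = 1 + 3.5·20 = 71; r = 69.8 − 71 = -1.2
x=25: ŷ = 1 + 3.5·25 = 88.5; r = 88.9 − 88.5 = 0.4
x=30: ŷ = 1 + 3.5·30 = 106; r = 108.8 − 106 = 2.8
x=35: ŷ = 1 + 3.5·35 = 123.5; r = 121.5 − 123.5 = -2
x=40: ŷ = 1 + 3.5·40 = 141; r = 141 − 141 = 0
|r| > 1.6: x=30 (|r|=2.8), x=35 (|r|=2) → 2

2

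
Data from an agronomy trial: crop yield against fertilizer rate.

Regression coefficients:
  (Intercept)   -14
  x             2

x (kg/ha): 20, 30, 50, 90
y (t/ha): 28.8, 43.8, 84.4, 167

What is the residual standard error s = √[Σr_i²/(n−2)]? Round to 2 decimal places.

x=20: ŷ = -14 + 2·20 = 26; r = 28.8 − 26 = 2.8
x=30: ŷ = -14 + 2·30 = 46; r = 43.8 − 46 = -2.2
x=50: ŷ = -14 + 2·50 = 86; r = 84.4 − 86 = -1.6
x=90: ŷ = -14 + 2·90 = 166; r = 167 − 166 = 1
SSE = 7.84 + 4.84 + 2.56 + 1 = 16.24
s = √(16.24/2) = √8.12 ≈ 2.85

s = 2.85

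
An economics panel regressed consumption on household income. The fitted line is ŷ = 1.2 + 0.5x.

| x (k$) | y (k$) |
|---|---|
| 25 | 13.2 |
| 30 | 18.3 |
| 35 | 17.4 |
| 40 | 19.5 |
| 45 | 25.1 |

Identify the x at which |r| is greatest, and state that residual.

x = 30, r = 2.1

x=25: ŷ = 1.2 + 0.5·25 = 13.7; r = 13.2 − 13.7 = -0.5
x=30: ŷ = 1.2 + 0.5·30 = 16.2; r = 18.3 − 16.2 = 2.1
x=35: ŷ = 1.2 + 0.5·35 = 18.7; r = 17.4 − 18.7 = -1.3
x=40: ŷ = 1.2 + 0.5·40 = 21.2; r = 19.5 − 21.2 = -1.7
x=45: ŷ = 1.2 + 0.5·45 = 23.7; r = 25.1 − 23.7 = 1.4
Largest |r| is 2.1 at x = 30, residual 2.1.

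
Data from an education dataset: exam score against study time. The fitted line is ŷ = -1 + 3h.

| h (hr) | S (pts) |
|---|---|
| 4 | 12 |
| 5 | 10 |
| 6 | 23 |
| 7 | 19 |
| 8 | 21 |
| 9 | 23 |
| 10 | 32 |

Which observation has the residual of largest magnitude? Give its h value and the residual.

h=4: ŷ = -1 + 3·4 = 11; e = 12 − 11 = 1
h=5: ŷ = -1 + 3·5 = 14; e = 10 − 14 = -4
h=6: ŷ = -1 + 3·6 = 17; e = 23 − 17 = 6
h=7: ŷ = -1 + 3·7 = 20; e = 19 − 20 = -1
h=8: ŷ = -1 + 3·8 = 23; e = 21 − 23 = -2
h=9: ŷ = -1 + 3·9 = 26; e = 23 − 26 = -3
h=10: ŷ = -1 + 3·10 = 29; e = 32 − 29 = 3
Largest |e| is 6 at h = 6, residual 6.

h = 6, e = 6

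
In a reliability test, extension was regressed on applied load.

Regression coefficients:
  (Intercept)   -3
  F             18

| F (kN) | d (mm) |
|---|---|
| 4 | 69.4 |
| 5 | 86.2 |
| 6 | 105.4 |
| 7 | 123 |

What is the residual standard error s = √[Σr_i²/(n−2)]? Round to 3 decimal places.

s = 0.693

F=4: d̂ = -3 + 18·4 = 69; r = 69.4 − 69 = 0.4
F=5: d̂ = -3 + 18·5 = 87; r = 86.2 − 87 = -0.8
F=6: d̂ = -3 + 18·6 = 105; r = 105.4 − 105 = 0.4
F=7: d̂ = -3 + 18·7 = 123; r = 123 − 123 = 0
SSE = 0.16 + 0.64 + 0.16 + 0 = 0.96
s = √(0.96/2) = √0.48 ≈ 0.693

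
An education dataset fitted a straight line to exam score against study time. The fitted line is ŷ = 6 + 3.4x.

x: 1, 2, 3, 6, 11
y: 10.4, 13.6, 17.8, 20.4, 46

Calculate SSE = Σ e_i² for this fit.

x=1: ŷ = 6 + 3.4·1 = 9.4; e = 10.4 − 9.4 = 1
x=2: ŷ = 6 + 3.4·2 = 12.8; e = 13.6 − 12.8 = 0.8
x=3: ŷ = 6 + 3.4·3 = 16.2; e = 17.8 − 16.2 = 1.6
x=6: ŷ = 6 + 3.4·6 = 26.4; e = 20.4 − 26.4 = -6
x=11: ŷ = 6 + 3.4·11 = 43.4; e = 46 − 43.4 = 2.6
SSE = 1 + 0.64 + 2.56 + 36 + 6.76 = 46.96

SSE = 46.96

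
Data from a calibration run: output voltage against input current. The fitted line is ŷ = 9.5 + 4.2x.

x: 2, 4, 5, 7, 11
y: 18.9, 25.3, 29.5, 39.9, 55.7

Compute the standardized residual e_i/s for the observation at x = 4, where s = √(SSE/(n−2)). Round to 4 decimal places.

-0.8660

x=2: ŷ = 9.5 + 4.2·2 = 17.9; e = 18.9 − 17.9 = 1
x=4: ŷ = 9.5 + 4.2·4 = 26.3; e = 25.3 − 26.3 = -1
x=5: ŷ = 9.5 + 4.2·5 = 30.5; e = 29.5 − 30.5 = -1
x=7: ŷ = 9.5 + 4.2·7 = 38.9; e = 39.9 − 38.9 = 1
x=11: ŷ = 9.5 + 4.2·11 = 55.7; e = 55.7 − 55.7 = 0
SSE = 1 + 1 + 1 + 1 + 0 = 4
s = √(4/3) = 1.1547
e/s = -1 / 1.1547 = -0.8660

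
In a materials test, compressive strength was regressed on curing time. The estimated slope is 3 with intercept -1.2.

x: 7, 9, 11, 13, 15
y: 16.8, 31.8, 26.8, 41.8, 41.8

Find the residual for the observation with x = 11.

ŷ = -1.2 + 3·11 = 31.8
r = 26.8 − 31.8 = -5

r = -5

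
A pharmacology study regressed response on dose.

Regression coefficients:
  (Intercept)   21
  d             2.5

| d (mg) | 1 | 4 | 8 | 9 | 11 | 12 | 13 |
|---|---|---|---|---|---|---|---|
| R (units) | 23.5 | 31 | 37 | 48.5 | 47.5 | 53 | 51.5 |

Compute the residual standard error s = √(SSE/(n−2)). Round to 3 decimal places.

s = 3.162

d=1: R̂ = 21 + 2.5·1 = 23.5; e = 23.5 − 23.5 = 0
d=4: R̂ = 21 + 2.5·4 = 31; e = 31 − 31 = 0
d=8: R̂ = 21 + 2.5·8 = 41; e = 37 − 41 = -4
d=9: R̂ = 21 + 2.5·9 = 43.5; e = 48.5 − 43.5 = 5
d=11: R̂ = 21 + 2.5·11 = 48.5; e = 47.5 − 48.5 = -1
d=12: R̂ = 21 + 2.5·12 = 51; e = 53 − 51 = 2
d=13: R̂ = 21 + 2.5·13 = 53.5; e = 51.5 − 53.5 = -2
SSE = 0 + 0 + 16 + 25 + 1 + 4 + 4 = 50
s = √(50/5) = √10 ≈ 3.162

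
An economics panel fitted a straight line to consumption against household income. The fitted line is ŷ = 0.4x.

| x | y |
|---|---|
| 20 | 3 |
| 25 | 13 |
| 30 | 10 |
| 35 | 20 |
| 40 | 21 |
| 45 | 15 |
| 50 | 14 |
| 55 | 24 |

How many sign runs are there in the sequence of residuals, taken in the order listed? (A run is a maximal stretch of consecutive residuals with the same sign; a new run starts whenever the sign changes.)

6 runs

x=20: ŷ = 0.4·20 = 8; e = 3 − 8 = -5
x=25: ŷ = 0.4·25 = 10; e = 13 − 10 = 3
x=30: ŷ = 0.4·30 = 12; e = 10 − 12 = -2
x=35: ŷ = 0.4·35 = 14; e = 20 − 14 = 6
x=40: ŷ = 0.4·40 = 16; e = 21 − 16 = 5
x=45: ŷ = 0.4·45 = 18; e = 15 − 18 = -3
x=50: ŷ = 0.4·50 = 20; e = 14 − 20 = -6
x=55: ŷ = 0.4·55 = 22; e = 24 − 22 = 2
Signs: − + − + + − − +
Runs: −×1, +×1, −×1, +×2, −×2, +×1 → 6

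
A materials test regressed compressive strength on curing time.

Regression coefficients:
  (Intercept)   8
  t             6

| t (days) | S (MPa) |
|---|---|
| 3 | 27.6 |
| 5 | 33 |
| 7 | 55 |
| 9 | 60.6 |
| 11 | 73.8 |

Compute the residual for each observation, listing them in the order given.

t=3: ŷ = 8 + 6·3 = 26; e = 27.6 − 26 = 1.6
t=5: ŷ = 8 + 6·5 = 38; e = 33 − 38 = -5
t=7: ŷ = 8 + 6·7 = 50; e = 55 − 50 = 5
t=9: ŷ = 8 + 6·9 = 62; e = 60.6 − 62 = -1.4
t=11: ŷ = 8 + 6·11 = 74; e = 73.8 − 74 = -0.2

1.6, -5, 5, -1.4, -0.2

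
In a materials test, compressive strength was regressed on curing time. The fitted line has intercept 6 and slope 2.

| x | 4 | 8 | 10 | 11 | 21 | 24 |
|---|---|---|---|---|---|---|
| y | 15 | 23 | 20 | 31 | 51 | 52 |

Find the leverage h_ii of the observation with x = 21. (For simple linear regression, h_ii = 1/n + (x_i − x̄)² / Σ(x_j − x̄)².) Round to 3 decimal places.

x̄ = (4 + 8 + 10 + 11 + 21 + 24)/6 = 13
Σ(x − x̄)² = 81 + 25 + 9 + 4 + 64 + 121 = 304
h = 1/6 + (8)²/304 = 0.166667 + 0.210526 = 0.377

h = 0.377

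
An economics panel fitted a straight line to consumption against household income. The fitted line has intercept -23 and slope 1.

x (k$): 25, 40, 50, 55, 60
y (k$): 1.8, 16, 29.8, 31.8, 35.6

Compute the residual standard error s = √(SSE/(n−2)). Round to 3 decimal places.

x=25: ŷ = -23 + 25 = 2; r = 1.8 − 2 = -0.2
x=40: ŷ = -23 + 40 = 17; r = 16 − 17 = -1
x=50: ŷ = -23 + 50 = 27; r = 29.8 − 27 = 2.8
x=55: ŷ = -23 + 55 = 32; r = 31.8 − 32 = -0.2
x=60: ŷ = -23 + 60 = 37; r = 35.6 − 37 = -1.4
SSE = 0.04 + 1 + 7.84 + 0.04 + 1.96 = 10.88
s = √(10.88/3) = √3.62667 ≈ 1.904

s = 1.904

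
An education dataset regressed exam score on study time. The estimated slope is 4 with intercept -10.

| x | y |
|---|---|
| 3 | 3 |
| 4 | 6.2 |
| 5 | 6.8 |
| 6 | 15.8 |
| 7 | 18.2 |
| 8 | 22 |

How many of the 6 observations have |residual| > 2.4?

x=3: ŷ = -10 + 4·3 = 2; r = 3 − 2 = 1
x=4: ŷ = -10 + 4·4 = 6; r = 6.2 − 6 = 0.2
x=5: ŷ = -10 + 4·5 = 10; r = 6.8 − 10 = -3.2
x=6: ŷ = -10 + 4·6 = 14; r = 15.8 − 14 = 1.8
x=7: ŷ = -10 + 4·7 = 18; r = 18.2 − 18 = 0.2
x=8: ŷ = -10 + 4·8 = 22; r = 22 − 22 = 0
|r| > 2.4: x=5 (|r|=3.2) → 1

1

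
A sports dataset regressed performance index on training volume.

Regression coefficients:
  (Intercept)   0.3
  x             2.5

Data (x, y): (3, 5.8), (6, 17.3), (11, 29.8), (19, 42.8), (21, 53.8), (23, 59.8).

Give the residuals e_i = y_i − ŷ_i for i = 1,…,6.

-2, 2, 2, -5, 1, 2

x=3: ŷ = 0.3 + 2.5·3 = 7.8; e = 5.8 − 7.8 = -2
x=6: ŷ = 0.3 + 2.5·6 = 15.3; e = 17.3 − 15.3 = 2
x=11: ŷ = 0.3 + 2.5·11 = 27.8; e = 29.8 − 27.8 = 2
x=19: ŷ = 0.3 + 2.5·19 = 47.8; e = 42.8 − 47.8 = -5
x=21: ŷ = 0.3 + 2.5·21 = 52.8; e = 53.8 − 52.8 = 1
x=23: ŷ = 0.3 + 2.5·23 = 57.8; e = 59.8 − 57.8 = 2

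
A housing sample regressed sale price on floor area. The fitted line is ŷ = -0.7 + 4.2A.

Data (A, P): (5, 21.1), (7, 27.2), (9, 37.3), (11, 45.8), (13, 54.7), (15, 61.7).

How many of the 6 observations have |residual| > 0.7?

A=5: ŷ = -0.7 + 4.2·5 = 20.3; r = 21.1 − 20.3 = 0.8
A=7: ŷ = -0.7 + 4.2·7 = 28.7; r = 27.2 − 28.7 = -1.5
A=9: ŷ = -0.7 + 4.2·9 = 37.1; r = 37.3 − 37.1 = 0.2
A=11: ŷ = -0.7 + 4.2·11 = 45.5; r = 45.8 − 45.5 = 0.3
A=13: ŷ = -0.7 + 4.2·13 = 53.9; r = 54.7 − 53.9 = 0.8
A=15: ŷ = -0.7 + 4.2·15 = 62.3; r = 61.7 − 62.3 = -0.6
|r| > 0.7: A=5 (|r|=0.8), A=7 (|r|=1.5), A=13 (|r|=0.8) → 3

3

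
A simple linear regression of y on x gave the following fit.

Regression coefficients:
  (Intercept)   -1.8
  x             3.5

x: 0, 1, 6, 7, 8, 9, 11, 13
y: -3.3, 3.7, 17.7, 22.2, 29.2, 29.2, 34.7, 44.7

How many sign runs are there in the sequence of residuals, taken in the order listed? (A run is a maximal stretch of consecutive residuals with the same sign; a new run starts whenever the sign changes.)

6 runs

x=0: ŷ = -1.8 + 3.5·0 = -1.8; e = -3.3 − (-1.8) = -1.5
x=1: ŷ = -1.8 + 3.5·1 = 1.7; e = 3.7 − 1.7 = 2
x=6: ŷ = -1.8 + 3.5·6 = 19.2; e = 17.7 − 19.2 = -1.5
x=7: ŷ = -1.8 + 3.5·7 = 22.7; e = 22.2 − 22.7 = -0.5
x=8: ŷ = -1.8 + 3.5·8 = 26.2; e = 29.2 − 26.2 = 3
x=9: ŷ = -1.8 + 3.5·9 = 29.7; e = 29.2 − 29.7 = -0.5
x=11: ŷ = -1.8 + 3.5·11 = 36.7; e = 34.7 − 36.7 = -2
x=13: ŷ = -1.8 + 3.5·13 = 43.7; e = 44.7 − 43.7 = 1
Signs: − + − − + − − +
Runs: −×1, +×1, −×2, +×1, −×2, +×1 → 6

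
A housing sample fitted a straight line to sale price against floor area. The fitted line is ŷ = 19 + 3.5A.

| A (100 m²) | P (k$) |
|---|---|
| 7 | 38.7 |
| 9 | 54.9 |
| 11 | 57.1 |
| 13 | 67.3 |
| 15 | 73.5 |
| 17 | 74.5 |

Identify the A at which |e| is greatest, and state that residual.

A = 7, e = -4.8

A=7: ŷ = 19 + 3.5·7 = 43.5; e = 38.7 − 43.5 = -4.8
A=9: ŷ = 19 + 3.5·9 = 50.5; e = 54.9 − 50.5 = 4.4
A=11: ŷ = 19 + 3.5·11 = 57.5; e = 57.1 − 57.5 = -0.4
A=13: ŷ = 19 + 3.5·13 = 64.5; e = 67.3 − 64.5 = 2.8
A=15: ŷ = 19 + 3.5·15 = 71.5; e = 73.5 − 71.5 = 2
A=17: ŷ = 19 + 3.5·17 = 78.5; e = 74.5 − 78.5 = -4
Largest |e| is 4.8 at A = 7, residual -4.8.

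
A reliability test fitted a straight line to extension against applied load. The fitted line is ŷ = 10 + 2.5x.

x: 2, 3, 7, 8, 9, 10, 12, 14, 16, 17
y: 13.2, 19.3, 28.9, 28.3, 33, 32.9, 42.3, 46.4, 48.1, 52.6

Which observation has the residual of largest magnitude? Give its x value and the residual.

x = 12, r = 2.3

x=2: ŷ = 10 + 2.5·2 = 15; r = 13.2 − 15 = -1.8
x=3: ŷ = 10 + 2.5·3 = 17.5; r = 19.3 − 17.5 = 1.8
x=7: ŷ = 10 + 2.5·7 = 27.5; r = 28.9 − 27.5 = 1.4
x=8: ŷ = 10 + 2.5·8 = 30; r = 28.3 − 30 = -1.7
x=9: ŷ = 10 + 2.5·9 = 32.5; r = 33 − 32.5 = 0.5
x=10: ŷ = 10 + 2.5·10 = 35; r = 32.9 − 35 = -2.1
x=12: ŷ = 10 + 2.5·12 = 40; r = 42.3 − 40 = 2.3
x=14: ŷ = 10 + 2.5·14 = 45; r = 46.4 − 45 = 1.4
x=16: ŷ = 10 + 2.5·16 = 50; r = 48.1 − 50 = -1.9
x=17: ŷ = 10 + 2.5·17 = 52.5; r = 52.6 − 52.5 = 0.1
Largest |r| is 2.3 at x = 12, residual 2.3.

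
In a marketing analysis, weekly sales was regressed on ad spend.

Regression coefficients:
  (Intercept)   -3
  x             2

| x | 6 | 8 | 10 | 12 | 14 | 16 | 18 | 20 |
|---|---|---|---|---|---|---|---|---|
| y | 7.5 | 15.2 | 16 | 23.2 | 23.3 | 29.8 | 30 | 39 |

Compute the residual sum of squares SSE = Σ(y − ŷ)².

SSE = 29.46

x=6: ŷ = -3 + 2·6 = 9; r = 7.5 − 9 = -1.5
x=8: ŷ = -3 + 2·8 = 13; r = 15.2 − 13 = 2.2
x=10: ŷ = -3 + 2·10 = 17; r = 16 − 17 = -1
x=12: ŷ = -3 + 2·12 = 21; r = 23.2 − 21 = 2.2
x=14: ŷ = -3 + 2·14 = 25; r = 23.3 − 25 = -1.7
x=16: ŷ = -3 + 2·16 = 29; r = 29.8 − 29 = 0.8
x=18: ŷ = -3 + 2·18 = 33; r = 30 − 33 = -3
x=20: ŷ = -3 + 2·20 = 37; r = 39 − 37 = 2
SSE = 2.25 + 4.84 + 1 + 4.84 + 2.89 + 0.64 + 9 + 4 = 29.46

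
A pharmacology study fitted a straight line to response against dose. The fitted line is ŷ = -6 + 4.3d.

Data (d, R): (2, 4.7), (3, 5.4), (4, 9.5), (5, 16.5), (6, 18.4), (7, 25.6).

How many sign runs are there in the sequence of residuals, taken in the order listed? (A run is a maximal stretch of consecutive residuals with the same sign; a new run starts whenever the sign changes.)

5 runs

d=2: ŷ = -6 + 4.3·2 = 2.6; e = 4.7 − 2.6 = 2.1
d=3: ŷ = -6 + 4.3·3 = 6.9; e = 5.4 − 6.9 = -1.5
d=4: ŷ = -6 + 4.3·4 = 11.2; e = 9.5 − 11.2 = -1.7
d=5: ŷ = -6 + 4.3·5 = 15.5; e = 16.5 − 15.5 = 1
d=6: ŷ = -6 + 4.3·6 = 19.8; e = 18.4 − 19.8 = -1.4
d=7: ŷ = -6 + 4.3·7 = 24.1; e = 25.6 − 24.1 = 1.5
Signs: + − − + − +
Runs: +×1, −×2, +×1, −×1, +×1 → 5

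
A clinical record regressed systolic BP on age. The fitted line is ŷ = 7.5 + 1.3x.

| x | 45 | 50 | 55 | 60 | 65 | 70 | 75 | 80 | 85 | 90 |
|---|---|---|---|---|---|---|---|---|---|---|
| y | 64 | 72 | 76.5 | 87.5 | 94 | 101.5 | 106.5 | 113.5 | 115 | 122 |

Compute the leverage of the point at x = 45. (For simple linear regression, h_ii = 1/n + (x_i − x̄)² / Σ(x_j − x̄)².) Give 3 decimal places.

h = 0.345

x̄ = (45 + 50 + 55 + 60 + 65 + 70 + 75 + 80 + 85 + 90)/10 = 67.5
Σ(x − x̄)² = 506.25 + 306.25 + 156.25 + 56.25 + 6.25 + 6.25 + 56.25 + 156.25 + 306.25 + 506.25 = 2062.5
h = 1/10 + (-22.5)²/2062.5 = 0.1 + 0.245455 = 0.345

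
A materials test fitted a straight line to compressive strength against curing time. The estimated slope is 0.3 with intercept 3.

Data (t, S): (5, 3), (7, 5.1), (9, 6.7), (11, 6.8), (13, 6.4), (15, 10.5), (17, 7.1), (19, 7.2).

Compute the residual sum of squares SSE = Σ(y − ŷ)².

SSE = 16

t=5: ŷ = 3 + 0.3·5 = 4.5; r = 3 − 4.5 = -1.5
t=7: ŷ = 3 + 0.3·7 = 5.1; r = 5.1 − 5.1 = 0
t=9: ŷ = 3 + 0.3·9 = 5.7; r = 6.7 − 5.7 = 1
t=11: ŷ = 3 + 0.3·11 = 6.3; r = 6.8 − 6.3 = 0.5
t=13: ŷ = 3 + 0.3·13 = 6.9; r = 6.4 − 6.9 = -0.5
t=15: ŷ = 3 + 0.3·15 = 7.5; r = 10.5 − 7.5 = 3
t=17: ŷ = 3 + 0.3·17 = 8.1; r = 7.1 − 8.1 = -1
t=19: ŷ = 3 + 0.3·19 = 8.7; r = 7.2 − 8.7 = -1.5
SSE = 2.25 + 0 + 1 + 0.25 + 0.25 + 9 + 1 + 2.25 = 16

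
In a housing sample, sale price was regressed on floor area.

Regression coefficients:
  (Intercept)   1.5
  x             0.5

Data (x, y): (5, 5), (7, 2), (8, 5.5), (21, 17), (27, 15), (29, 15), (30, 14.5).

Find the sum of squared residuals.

SSE = 40

x=5: ŷ = 1.5 + 0.5·5 = 4; r = 5 − 4 = 1
x=7: ŷ = 1.5 + 0.5·7 = 5; r = 2 − 5 = -3
x=8: ŷ = 1.5 + 0.5·8 = 5.5; r = 5.5 − 5.5 = 0
x=21: ŷ = 1.5 + 0.5·21 = 12; r = 17 − 12 = 5
x=27: ŷ = 1.5 + 0.5·27 = 15; r = 15 − 15 = 0
x=29: ŷ = 1.5 + 0.5·29 = 16; r = 15 − 16 = -1
x=30: ŷ = 1.5 + 0.5·30 = 16.5; r = 14.5 − 16.5 = -2
SSE = 1 + 9 + 0 + 25 + 0 + 1 + 4 = 40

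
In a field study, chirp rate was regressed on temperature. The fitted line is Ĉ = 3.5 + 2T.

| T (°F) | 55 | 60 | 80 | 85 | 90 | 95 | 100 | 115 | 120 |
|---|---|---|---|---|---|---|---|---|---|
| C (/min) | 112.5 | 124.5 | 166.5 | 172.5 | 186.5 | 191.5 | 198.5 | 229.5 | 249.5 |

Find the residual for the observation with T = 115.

Ĉ = 3.5 + 2·115 = 233.5
r = 229.5 − 233.5 = -4

r = -4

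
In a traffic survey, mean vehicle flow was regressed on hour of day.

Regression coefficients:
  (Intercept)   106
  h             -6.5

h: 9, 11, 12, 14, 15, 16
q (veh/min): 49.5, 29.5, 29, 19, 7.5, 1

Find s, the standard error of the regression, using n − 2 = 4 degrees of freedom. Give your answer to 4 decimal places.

s = 3.4641

h=9: ŷ = 106 − 6.5·9 = 47.5; r = 49.5 − 47.5 = 2
h=11: ŷ = 106 − 6.5·11 = 34.5; r = 29.5 − 34.5 = -5
h=12: ŷ = 106 − 6.5·12 = 28; r = 29 − 28 = 1
h=14: ŷ = 106 − 6.5·14 = 15; r = 19 − 15 = 4
h=15: ŷ = 106 − 6.5·15 = 8.5; r = 7.5 − 8.5 = -1
h=16: ŷ = 106 − 6.5·16 = 2; r = 1 − 2 = -1
SSE = 4 + 25 + 1 + 16 + 1 + 1 = 48
s = √(48/4) = √12 ≈ 3.4641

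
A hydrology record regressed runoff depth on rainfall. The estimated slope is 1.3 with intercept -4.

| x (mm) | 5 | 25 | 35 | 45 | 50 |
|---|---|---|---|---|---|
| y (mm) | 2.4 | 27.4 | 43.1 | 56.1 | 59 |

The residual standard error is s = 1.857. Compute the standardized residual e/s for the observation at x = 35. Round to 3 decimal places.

ŷ = -4 + 1.3·35 = 41.5
e = 43.1 − 41.5 = 1.6
e/s = 1.6 / 1.857 = 0.862

0.862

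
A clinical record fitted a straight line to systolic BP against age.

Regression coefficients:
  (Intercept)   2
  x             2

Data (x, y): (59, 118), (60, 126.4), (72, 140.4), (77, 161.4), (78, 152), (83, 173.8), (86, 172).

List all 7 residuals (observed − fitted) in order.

x=59: ŷ = 2 + 2·59 = 120; r = 118 − 120 = -2
x=60: ŷ = 2 + 2·60 = 122; r = 126.4 − 122 = 4.4
x=72: ŷ = 2 + 2·72 = 146; r = 140.4 − 146 = -5.6
x=77: ŷ = 2 + 2·77 = 156; r = 161.4 − 156 = 5.4
x=78: ŷ = 2 + 2·78 = 158; r = 152 − 158 = -6
x=83: ŷ = 2 + 2·83 = 168; r = 173.8 − 168 = 5.8
x=86: ŷ = 2 + 2·86 = 174; r = 172 − 174 = -2

-2, 4.4, -5.6, 5.4, -6, 5.8, -2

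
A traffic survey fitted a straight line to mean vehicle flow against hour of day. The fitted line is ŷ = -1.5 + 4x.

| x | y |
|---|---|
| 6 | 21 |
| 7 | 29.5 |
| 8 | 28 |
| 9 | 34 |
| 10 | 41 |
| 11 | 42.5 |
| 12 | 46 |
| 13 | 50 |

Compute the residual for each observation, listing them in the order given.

x=6: ŷ = -1.5 + 4·6 = 22.5; r = 21 − 22.5 = -1.5
x=7: ŷ = -1.5 + 4·7 = 26.5; r = 29.5 − 26.5 = 3
x=8: ŷ = -1.5 + 4·8 = 30.5; r = 28 − 30.5 = -2.5
x=9: ŷ = -1.5 + 4·9 = 34.5; r = 34 − 34.5 = -0.5
x=10: ŷ = -1.5 + 4·10 = 38.5; r = 41 − 38.5 = 2.5
x=11: ŷ = -1.5 + 4·11 = 42.5; r = 42.5 − 42.5 = 0
x=12: ŷ = -1.5 + 4·12 = 46.5; r = 46 − 46.5 = -0.5
x=13: ŷ = -1.5 + 4·13 = 50.5; r = 50 − 50.5 = -0.5

-1.5, 3, -2.5, -0.5, 2.5, 0, -0.5, -0.5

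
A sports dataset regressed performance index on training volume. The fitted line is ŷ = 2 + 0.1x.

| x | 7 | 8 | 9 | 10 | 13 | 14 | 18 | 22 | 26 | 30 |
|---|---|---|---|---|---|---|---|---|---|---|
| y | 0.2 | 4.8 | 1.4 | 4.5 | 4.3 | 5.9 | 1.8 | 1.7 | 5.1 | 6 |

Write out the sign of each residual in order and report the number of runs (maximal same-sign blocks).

x=7: ŷ = 2 + 0.1·7 = 2.7; r = 0.2 − 2.7 = -2.5
x=8: ŷ = 2 + 0.1·8 = 2.8; r = 4.8 − 2.8 = 2
x=9: ŷ = 2 + 0.1·9 = 2.9; r = 1.4 − 2.9 = -1.5
x=10: ŷ = 2 + 0.1·10 = 3; r = 4.5 − 3 = 1.5
x=13: ŷ = 2 + 0.1·13 = 3.3; r = 4.3 − 3.3 = 1
x=14: ŷ = 2 + 0.1·14 = 3.4; r = 5.9 − 3.4 = 2.5
x=18: ŷ = 2 + 0.1·18 = 3.8; r = 1.8 − 3.8 = -2
x=22: ŷ = 2 + 0.1·22 = 4.2; r = 1.7 − 4.2 = -2.5
x=26: ŷ = 2 + 0.1·26 = 4.6; r = 5.1 − 4.6 = 0.5
x=30: ŷ = 2 + 0.1·30 = 5; r = 6 − 5 = 1
Signs: − + − + + + − − + +
Runs: −×1, +×1, −×1, +×3, −×2, +×2 → 6

6 runs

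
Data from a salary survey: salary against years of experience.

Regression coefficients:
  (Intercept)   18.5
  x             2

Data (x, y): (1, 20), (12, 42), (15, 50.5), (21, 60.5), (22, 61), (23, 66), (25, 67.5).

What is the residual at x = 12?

ŷ = 18.5 + 2·12 = 42.5
e = 42 − 42.5 = -0.5

e = -0.5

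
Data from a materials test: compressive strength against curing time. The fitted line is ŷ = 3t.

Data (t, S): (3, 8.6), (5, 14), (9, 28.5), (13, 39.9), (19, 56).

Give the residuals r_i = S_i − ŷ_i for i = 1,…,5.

t=3: ŷ = 3·3 = 9; r = 8.6 − 9 = -0.4
t=5: ŷ = 3·5 = 15; r = 14 − 15 = -1
t=9: ŷ = 3·9 = 27; r = 28.5 − 27 = 1.5
t=13: ŷ = 3·13 = 39; r = 39.9 − 39 = 0.9
t=19: ŷ = 3·19 = 57; r = 56 − 57 = -1

-0.4, -1, 1.5, 0.9, -1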